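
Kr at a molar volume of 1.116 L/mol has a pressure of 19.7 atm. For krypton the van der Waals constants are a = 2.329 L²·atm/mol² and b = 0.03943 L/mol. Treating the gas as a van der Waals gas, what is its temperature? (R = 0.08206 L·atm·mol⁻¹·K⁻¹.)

T = (P + a/V_m²)(V_m − b)/R
P + a/V_m² = 19.7 + 2.329/(1.116)² = 21.570 atm
V_m − b = 1.116 − 0.03943 = 1.0766 L/mol
T = (21.570)(1.0766)/0.08206 = 283.0 K

T ≈ 283.0 K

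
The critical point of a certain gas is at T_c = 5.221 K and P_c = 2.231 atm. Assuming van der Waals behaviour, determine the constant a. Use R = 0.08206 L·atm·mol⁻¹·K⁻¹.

a ≈ 0.03471 L²·atm/mol²

From T_c = 8a/(27Rb) and P_c = a/(27b²): a = 27 R² T_c²/(64 P_c).
a = 27×(0.08206)²×(5.221)²/(64×2.231) = 4.9560/142.78 = 0.03471 L²·atm/mol²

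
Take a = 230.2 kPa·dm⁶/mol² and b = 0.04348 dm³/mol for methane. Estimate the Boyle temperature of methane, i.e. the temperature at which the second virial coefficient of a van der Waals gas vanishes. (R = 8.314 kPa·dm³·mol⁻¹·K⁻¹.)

T_B ≈ 636.8 K

For a van der Waals gas the second virial coefficient B₂ = b − a/(RT) vanishes at T_B = a/(Rb).
T_B = 230.2/(8.314×0.04348) = 230.2/0.36149 = 636.8 K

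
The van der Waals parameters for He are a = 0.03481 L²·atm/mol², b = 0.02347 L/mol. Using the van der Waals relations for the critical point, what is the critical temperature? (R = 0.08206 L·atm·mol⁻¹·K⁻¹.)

T_c ≈ 5.355 K

For a van der Waals gas, T_c = 8a/(27Rb).
T_c = 8×0.03481/(27×0.08206×0.02347) = 0.27848/0.052001 = 5.355 K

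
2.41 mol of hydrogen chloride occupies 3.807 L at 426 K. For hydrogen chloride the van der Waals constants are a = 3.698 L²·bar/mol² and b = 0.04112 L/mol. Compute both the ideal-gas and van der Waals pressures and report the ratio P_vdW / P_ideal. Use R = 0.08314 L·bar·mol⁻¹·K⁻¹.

Ideal: P_ideal = nRT/V = (2.41)(0.08314)(426)/3.807 = 22.4209 bar
vdW: P = nRT/(V − nb) − a n²/V² = 85.3565/3.70790 − 21.4784/14.4932 = 23.0202 − 1.48196 = 21.5382 bar
Ratio = 21.5382/22.4209 = 0.9606

P_vdW / P_ideal ≈ 0.9606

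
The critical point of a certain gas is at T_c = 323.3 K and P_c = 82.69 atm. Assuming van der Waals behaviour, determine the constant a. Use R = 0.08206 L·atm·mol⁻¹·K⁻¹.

From T_c = 8a/(27Rb) and P_c = a/(27b²): a = 27 R² T_c²/(64 P_c).
a = 27×(0.08206)²×(323.3)²/(64×82.69) = 19004/5292.2 = 3.591 L²·atm/mol²

a ≈ 3.591 L²·atm/mol²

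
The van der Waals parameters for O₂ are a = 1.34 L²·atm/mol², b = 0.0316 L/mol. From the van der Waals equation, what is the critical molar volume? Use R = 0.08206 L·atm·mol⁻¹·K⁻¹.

V_m,c ≈ 0.09480 L/mol

For a van der Waals gas, V_m,c = 3b.
V_m,c = 3×0.0316 = 0.09480 L/mol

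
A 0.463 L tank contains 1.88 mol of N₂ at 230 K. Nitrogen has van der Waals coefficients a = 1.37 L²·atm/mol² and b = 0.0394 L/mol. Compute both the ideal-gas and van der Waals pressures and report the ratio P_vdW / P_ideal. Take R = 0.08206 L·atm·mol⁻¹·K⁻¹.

Ideal: P_ideal = nRT/V = (1.88)(0.08206)(230)/0.463 = 76.6366 atm
vdW: P = nRT/(V − nb) − a n²/V² = 35.4827/0.388928 − 4.84213/0.214369 = 91.2321 − 22.5878 = 68.6443 atm
Ratio = 68.6443/76.6366 = 0.8957

P_vdW / P_ideal ≈ 0.8957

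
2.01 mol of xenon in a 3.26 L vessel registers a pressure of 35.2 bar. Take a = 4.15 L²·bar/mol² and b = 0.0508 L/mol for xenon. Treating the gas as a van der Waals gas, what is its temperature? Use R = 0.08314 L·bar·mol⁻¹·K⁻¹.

T ≈ 695.0 K

T = (P + a n²/V²)(V − nb)/(nR)
P + a n²/V² = 35.2 + (4.15)(2.01)²/(3.26)² = 36.778 bar
V − nb = 3.26 − (2.01)(0.0508) = 3.1579 L
T = (36.778)(3.1579)/((2.01)(0.08314)) = 695.0 K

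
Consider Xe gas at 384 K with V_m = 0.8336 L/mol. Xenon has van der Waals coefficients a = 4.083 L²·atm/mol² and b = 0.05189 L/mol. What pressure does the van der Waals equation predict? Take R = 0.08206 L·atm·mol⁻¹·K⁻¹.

P = RT/(V_m − b) − a/V_m²
RT/(V_m − b) = (0.08206)(384)/(0.8336 − 0.05189) = 31.511/0.78171 = 40.310 atm
a/V_m² = 4.083/(0.8336)² = 5.8758 atm
P = 40.310 − 5.8758 = 34.43 atm

P ≈ 34.43 atm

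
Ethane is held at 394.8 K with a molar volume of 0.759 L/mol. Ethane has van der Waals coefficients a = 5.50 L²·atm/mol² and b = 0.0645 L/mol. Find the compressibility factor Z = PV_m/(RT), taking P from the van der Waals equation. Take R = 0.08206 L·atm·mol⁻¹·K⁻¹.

P = RT/(V_m − b) − a/V_m² = (0.08206)(394.8)/(0.759 − 0.0645) − 5.50/(0.759)²
  = 32.397/0.69450 − 9.5473 = 46.648 − 9.5473 = 37.101 atm
Z = PV_m/(RT) = (37.101)(0.759)/((0.08206)(394.8)) = 28.160/32.397 = 0.8692

Z ≈ 0.8692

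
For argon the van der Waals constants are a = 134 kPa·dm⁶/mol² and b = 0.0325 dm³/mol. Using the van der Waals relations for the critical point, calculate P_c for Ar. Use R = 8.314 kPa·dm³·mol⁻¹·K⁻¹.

P_c ≈ 4699 kPa

For a van der Waals gas, P_c = a/(27b²).
P_c = 134/(27×(0.0325)²) = 134/0.028519 = 4699 kPa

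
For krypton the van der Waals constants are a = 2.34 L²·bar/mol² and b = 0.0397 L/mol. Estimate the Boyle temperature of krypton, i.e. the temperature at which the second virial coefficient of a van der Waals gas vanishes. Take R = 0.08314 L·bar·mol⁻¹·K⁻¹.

T_B ≈ 708.9 K

For a van der Waals gas the second virial coefficient B₂ = b − a/(RT) vanishes at T_B = a/(Rb).
T_B = 2.34/(0.08314×0.0397) = 2.34/0.0033007 = 708.9 K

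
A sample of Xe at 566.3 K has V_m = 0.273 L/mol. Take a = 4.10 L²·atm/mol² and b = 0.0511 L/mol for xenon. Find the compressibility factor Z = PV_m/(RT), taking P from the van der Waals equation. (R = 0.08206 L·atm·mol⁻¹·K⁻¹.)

P = RT/(V_m − b) − a/V_m² = (0.08206)(566.3)/(0.273 − 0.0511) − 4.10/(0.273)²
  = 46.471/0.22190 − 55.012 = 209.42 − 55.012 = 154.41 atm
Z = PV_m/(RT) = (154.41)(0.273)/((0.08206)(566.3)) = 42.154/46.471 = 0.9071

Z ≈ 0.9071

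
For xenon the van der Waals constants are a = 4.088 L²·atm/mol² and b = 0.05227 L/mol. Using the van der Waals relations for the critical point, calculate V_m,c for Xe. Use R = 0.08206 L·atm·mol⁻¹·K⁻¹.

For a van der Waals gas, V_m,c = 3b.
V_m,c = 3×0.05227 = 0.1568 L/mol

V_m,c ≈ 0.1568 L/mol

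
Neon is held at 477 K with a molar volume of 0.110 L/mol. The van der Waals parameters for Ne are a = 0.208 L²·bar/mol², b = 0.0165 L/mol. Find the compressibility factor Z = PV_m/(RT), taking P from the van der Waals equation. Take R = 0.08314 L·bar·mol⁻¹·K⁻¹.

Z ≈ 1.129

P = RT/(V_m − b) − a/V_m² = (0.08314)(477)/(0.110 − 0.0165) − 0.208/(0.110)²
  = 39.658/0.093500 − 17.190 = 424.15 − 17.190 = 406.96 bar
Z = PV_m/(RT) = (406.96)(0.110)/((0.08314)(477)) = 44.766/39.658 = 1.129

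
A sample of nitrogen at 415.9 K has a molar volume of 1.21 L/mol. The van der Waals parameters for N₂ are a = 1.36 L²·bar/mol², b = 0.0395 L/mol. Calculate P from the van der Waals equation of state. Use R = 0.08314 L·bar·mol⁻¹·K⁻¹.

P ≈ 28.61 bar

P = RT/(V_m − b) − a/V_m²
RT/(V_m − b) = (0.08314)(415.9)/(1.21 − 0.0395) = 34.578/1.1705 = 29.541 bar
a/V_m² = 1.36/(1.21)² = 0.92890 bar
P = 29.541 − 0.92890 = 28.61 bar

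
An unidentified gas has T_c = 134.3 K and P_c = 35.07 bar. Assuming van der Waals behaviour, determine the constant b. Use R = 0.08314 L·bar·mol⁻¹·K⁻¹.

From T_c = 8a/(27Rb) and P_c = a/(27b²): b = R T_c/(8 P_c).
b = (0.08314)(134.3)/(8×35.07) = 11.166/280.56 = 0.03980 L/mol

b ≈ 0.03980 L/mol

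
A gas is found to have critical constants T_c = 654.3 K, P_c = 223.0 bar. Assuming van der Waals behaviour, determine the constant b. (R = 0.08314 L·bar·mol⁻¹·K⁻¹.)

b ≈ 0.03049 L/mol

From T_c = 8a/(27Rb) and P_c = a/(27b²): b = R T_c/(8 P_c).
b = (0.08314)(654.3)/(8×223.0) = 54.399/1784.0 = 0.03049 L/mol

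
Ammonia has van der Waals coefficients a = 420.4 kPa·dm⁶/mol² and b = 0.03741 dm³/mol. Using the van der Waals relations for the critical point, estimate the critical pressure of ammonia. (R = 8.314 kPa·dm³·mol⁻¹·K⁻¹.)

For a van der Waals gas, P_c = a/(27b²).
P_c = 420.4/(27×(0.03741)²) = 420.4/0.037787 = 11126 kPa

P_c ≈ 11126 kPa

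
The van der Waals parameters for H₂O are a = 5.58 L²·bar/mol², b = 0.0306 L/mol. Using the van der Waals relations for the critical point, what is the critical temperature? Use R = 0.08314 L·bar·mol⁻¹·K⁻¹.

For a van der Waals gas, T_c = 8a/(27Rb).
T_c = 8×5.58/(27×0.08314×0.0306) = 44.640/0.068690 = 649.9 K

T_c ≈ 649.9 K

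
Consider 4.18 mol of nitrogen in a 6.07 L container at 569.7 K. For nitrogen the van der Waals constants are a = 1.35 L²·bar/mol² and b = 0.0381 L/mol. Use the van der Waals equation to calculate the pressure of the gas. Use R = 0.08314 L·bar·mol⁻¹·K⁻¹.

P ≈ 32.86 bar

P = nRT/(V − nb) − a n²/V²
nRT/(V − nb) = (4.18)(0.08314)(569.7)/(6.07 − 4.18×0.0381) = 197.99/5.9107 = 33.497 bar
a n²/V² = (1.35)(4.18)²/(6.07)² = 0.64019 bar
P = 33.497 − 0.64019 = 32.86 bar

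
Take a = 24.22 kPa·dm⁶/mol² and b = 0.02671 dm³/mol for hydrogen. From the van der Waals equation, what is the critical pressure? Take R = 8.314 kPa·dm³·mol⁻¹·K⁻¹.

P_c ≈ 1257 kPa

For a van der Waals gas, P_c = a/(27b²).
P_c = 24.22/(27×(0.02671)²) = 24.22/0.019262 = 1257 kPa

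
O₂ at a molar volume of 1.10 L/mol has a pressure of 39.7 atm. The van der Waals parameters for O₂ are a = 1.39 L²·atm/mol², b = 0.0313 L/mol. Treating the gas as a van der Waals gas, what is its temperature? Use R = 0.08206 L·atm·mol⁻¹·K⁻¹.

T = (P + a/V_m²)(V_m − b)/R
P + a/V_m² = 39.7 + 1.39/(1.10)² = 40.849 atm
V_m − b = 1.10 − 0.0313 = 1.0687 L/mol
T = (40.849)(1.0687)/0.08206 = 532.0 K

T ≈ 532.0 K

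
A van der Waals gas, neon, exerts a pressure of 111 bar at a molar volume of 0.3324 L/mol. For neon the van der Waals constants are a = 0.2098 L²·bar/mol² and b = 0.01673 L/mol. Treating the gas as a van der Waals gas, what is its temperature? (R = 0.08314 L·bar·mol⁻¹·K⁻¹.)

T ≈ 428.7 K

T = (P + a/V_m²)(V_m − b)/R
P + a/V_m² = 111 + 0.2098/(0.3324)² = 112.90 bar
V_m − b = 0.3324 − 0.01673 = 0.31567 L/mol
T = (112.90)(0.31567)/0.08314 = 428.7 K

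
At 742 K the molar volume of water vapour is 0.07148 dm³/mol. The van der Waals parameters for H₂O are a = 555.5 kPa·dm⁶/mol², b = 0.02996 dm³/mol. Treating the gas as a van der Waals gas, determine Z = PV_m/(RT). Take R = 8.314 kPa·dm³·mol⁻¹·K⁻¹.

Z ≈ 0.4618

P = RT/(V_m − b) − a/V_m² = (8.314)(742)/(0.07148 − 0.02996) − 555.5/(0.07148)²
  = 6169.0/0.041520 − 108721 = 148579 − 108721 = 39858 kPa
Z = PV_m/(RT) = (39858)(0.07148)/((8.314)(742)) = 2849.0/6169.0 = 0.4618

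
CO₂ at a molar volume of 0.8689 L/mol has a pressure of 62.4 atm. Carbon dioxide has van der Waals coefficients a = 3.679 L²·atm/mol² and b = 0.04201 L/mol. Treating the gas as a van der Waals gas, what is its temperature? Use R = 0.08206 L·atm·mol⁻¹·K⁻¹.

T ≈ 677.9 K

T = (P + a/V_m²)(V_m − b)/R
P + a/V_m² = 62.4 + 3.679/(0.8689)² = 67.273 atm
V_m − b = 0.8689 − 0.04201 = 0.82689 L/mol
T = (67.273)(0.82689)/0.08206 = 677.9 K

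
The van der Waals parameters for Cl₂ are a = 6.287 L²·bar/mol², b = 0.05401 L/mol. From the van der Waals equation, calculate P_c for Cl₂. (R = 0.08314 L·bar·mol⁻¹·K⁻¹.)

For a van der Waals gas, P_c = a/(27b²).
P_c = 6.287/(27×(0.05401)²) = 6.287/0.078761 = 79.82 bar

P_c ≈ 79.82 bar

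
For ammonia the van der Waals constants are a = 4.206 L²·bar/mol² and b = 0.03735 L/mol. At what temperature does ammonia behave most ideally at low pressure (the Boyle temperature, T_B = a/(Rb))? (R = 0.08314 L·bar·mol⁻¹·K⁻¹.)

T_B ≈ 1354 K

For a van der Waals gas the second virial coefficient B₂ = b − a/(RT) vanishes at T_B = a/(Rb).
T_B = 4.206/(0.08314×0.03735) = 4.206/0.0031053 = 1354 K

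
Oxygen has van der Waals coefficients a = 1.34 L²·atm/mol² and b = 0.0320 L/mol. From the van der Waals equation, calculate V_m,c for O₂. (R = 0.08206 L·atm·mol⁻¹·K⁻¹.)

For a van der Waals gas, V_m,c = 3b.
V_m,c = 3×0.0320 = 0.09600 L/mol

V_m,c ≈ 0.09600 L/mol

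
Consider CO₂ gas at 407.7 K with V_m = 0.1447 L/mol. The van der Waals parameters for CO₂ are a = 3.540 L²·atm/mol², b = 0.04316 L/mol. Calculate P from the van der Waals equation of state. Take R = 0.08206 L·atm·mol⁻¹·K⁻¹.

P = RT/(V_m − b) − a/V_m²
RT/(V_m − b) = (0.08206)(407.7)/(0.1447 − 0.04316) = 33.456/0.10154 = 329.49 atm
a/V_m² = 3.540/(0.1447)² = 169.07 atm
P = 329.49 − 169.07 = 160.4 atm

P ≈ 160.4 atm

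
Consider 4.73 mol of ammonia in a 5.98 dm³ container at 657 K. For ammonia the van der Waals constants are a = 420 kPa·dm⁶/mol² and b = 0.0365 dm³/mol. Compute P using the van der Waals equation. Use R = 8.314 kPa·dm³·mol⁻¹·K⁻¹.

P ≈ 4186 kPa

P = nRT/(V − nb) − a n²/V²
nRT/(V − nb) = (4.73)(8.314)(657)/(5.98 − 4.73×0.0365) = 25837/5.8074 = 4449.0 kPa
a n²/V² = (420)(4.73)²/(5.98)² = 262.77 kPa
P = 4449.0 − 262.77 = 4186 kPa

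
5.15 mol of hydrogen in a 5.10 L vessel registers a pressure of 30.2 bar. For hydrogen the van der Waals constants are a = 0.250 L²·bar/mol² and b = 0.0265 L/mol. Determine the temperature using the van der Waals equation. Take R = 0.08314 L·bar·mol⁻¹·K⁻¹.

T = (P + a n²/V²)(V − nb)/(nR)
P + a n²/V² = 30.2 + (0.250)(5.15)²/(5.10)² = 30.455 bar
V − nb = 5.10 − (5.15)(0.0265) = 4.9635 L
T = (30.455)(4.9635)/((5.15)(0.08314)) = 353.0 K

T ≈ 353.0 K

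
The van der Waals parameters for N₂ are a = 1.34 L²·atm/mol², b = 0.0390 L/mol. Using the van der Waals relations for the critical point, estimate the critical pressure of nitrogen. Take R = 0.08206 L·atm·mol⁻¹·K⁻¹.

P_c ≈ 32.63 atm

For a van der Waals gas, P_c = a/(27b²).
P_c = 1.34/(27×(0.0390)²) = 1.34/0.041067 = 32.63 atm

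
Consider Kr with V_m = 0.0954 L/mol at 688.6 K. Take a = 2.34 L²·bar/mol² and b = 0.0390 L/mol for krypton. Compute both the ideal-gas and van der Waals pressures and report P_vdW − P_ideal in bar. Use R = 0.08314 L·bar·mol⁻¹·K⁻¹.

ΔP ≈ 157.9 bar

Ideal: P_ideal = RT/V_m = (0.08314)(688.6)/0.0954 = 600.107 bar
vdW: P = RT/(V_m − b) − a/V_m² = 57.2502/0.0564000 − 2.34/0.00910116 = 1015.07 − 257.110 = 757.96 bar
ΔP = 757.96 − 600.107 = 157.9 bar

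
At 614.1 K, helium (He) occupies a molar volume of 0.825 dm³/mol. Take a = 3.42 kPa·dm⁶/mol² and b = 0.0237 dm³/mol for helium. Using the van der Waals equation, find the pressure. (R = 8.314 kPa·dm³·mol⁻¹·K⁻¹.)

P = RT/(V_m − b) − a/V_m²
RT/(V_m − b) = (8.314)(614.1)/(0.825 − 0.0237) = 5105.6/0.80130 = 6371.6 kPa
a/V_m² = 3.42/(0.825)² = 5.0248 kPa
P = 6371.6 − 5.0248 = 6367 kPa

P ≈ 6367 kPa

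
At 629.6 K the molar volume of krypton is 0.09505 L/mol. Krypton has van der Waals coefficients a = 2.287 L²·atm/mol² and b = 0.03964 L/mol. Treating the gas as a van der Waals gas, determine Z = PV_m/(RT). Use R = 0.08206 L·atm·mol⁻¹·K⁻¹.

P = RT/(V_m − b) − a/V_m² = (0.08206)(629.6)/(0.09505 − 0.03964) − 2.287/(0.09505)²
  = 51.665/0.055410 − 253.14 = 932.41 − 253.14 = 679.27 atm
Z = PV_m/(RT) = (679.27)(0.09505)/((0.08206)(629.6)) = 64.565/51.665 = 1.250

Z ≈ 1.250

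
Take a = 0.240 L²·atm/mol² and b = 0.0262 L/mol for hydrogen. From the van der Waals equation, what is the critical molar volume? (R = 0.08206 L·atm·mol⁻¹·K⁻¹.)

V_m,c ≈ 0.07860 L/mol

For a van der Waals gas, V_m,c = 3b.
V_m,c = 3×0.0262 = 0.07860 L/mol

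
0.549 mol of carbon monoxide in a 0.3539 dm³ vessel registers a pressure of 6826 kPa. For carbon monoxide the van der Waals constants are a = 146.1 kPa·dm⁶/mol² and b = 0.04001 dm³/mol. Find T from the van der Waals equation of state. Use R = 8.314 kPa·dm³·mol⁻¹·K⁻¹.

T = (P + a n²/V²)(V − nb)/(nR)
P + a n²/V² = 6826 + (146.1)(0.549)²/(0.3539)² = 7177.6 kPa
V − nb = 0.3539 − (0.549)(0.04001) = 0.33193 dm³
T = (7177.6)(0.33193)/((0.549)(8.314)) = 522.0 K

T ≈ 522.0 K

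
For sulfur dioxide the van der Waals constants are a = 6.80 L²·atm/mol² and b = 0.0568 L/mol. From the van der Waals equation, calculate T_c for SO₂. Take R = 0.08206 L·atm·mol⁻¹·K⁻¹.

T_c ≈ 432.3 K

For a van der Waals gas, T_c = 8a/(27Rb).
T_c = 8×6.80/(27×0.08206×0.0568) = 54.400/0.12585 = 432.3 K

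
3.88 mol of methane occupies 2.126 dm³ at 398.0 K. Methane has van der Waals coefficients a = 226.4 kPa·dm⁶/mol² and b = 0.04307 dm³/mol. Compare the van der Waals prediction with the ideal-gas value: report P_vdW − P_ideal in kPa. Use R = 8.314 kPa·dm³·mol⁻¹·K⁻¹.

ΔP ≈ -238.9 kPa

Ideal: P_ideal = nRT/V = (3.88)(8.314)(398.0)/2.126 = 6038.95 kPa
vdW: P = nRT/(V − nb) − a n²/V² = 12838.8/1.95889 − 3408.32/4.51988 = 6554.12 − 754.073 = 5800.05 kPa
ΔP = 5800.05 − 6038.95 = -238.9 kPa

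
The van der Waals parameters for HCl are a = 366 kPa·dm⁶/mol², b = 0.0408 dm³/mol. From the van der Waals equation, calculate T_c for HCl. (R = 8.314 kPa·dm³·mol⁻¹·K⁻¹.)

T_c ≈ 319.7 K

For a van der Waals gas, T_c = 8a/(27Rb).
T_c = 8×366/(27×8.314×0.0408) = 2928.0/9.1587 = 319.7 K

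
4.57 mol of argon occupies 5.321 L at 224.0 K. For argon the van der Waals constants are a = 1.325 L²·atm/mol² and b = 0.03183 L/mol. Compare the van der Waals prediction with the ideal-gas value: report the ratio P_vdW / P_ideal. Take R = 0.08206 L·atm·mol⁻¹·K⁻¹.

P_vdW / P_ideal ≈ 0.9662

Ideal: P_ideal = nRT/V = (4.57)(0.08206)(224.0)/5.321 = 15.7871 atm
vdW: P = nRT/(V − nb) − a n²/V² = 84.0032/5.17554 − 27.6725/28.3130 = 16.2308 − 0.977378 = 15.2534 atm
Ratio = 15.2534/15.7871 = 0.9662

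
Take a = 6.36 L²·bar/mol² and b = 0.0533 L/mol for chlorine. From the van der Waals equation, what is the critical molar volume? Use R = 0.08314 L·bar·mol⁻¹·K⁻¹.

For a van der Waals gas, V_m,c = 3b.
V_m,c = 3×0.0533 = 0.1599 L/mol

V_m,c ≈ 0.1599 L/mol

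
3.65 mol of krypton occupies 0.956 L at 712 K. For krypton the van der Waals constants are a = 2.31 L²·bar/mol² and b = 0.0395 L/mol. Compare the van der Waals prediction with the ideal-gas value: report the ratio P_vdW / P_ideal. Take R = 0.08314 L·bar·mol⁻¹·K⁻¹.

P_vdW / P_ideal ≈ 1.029

Ideal: P_ideal = nRT/V = (3.65)(0.08314)(712)/0.956 = 226.009 bar
vdW: P = nRT/(V − nb) − a n²/V² = 216.064/0.811825 − 30.7750/0.913936 = 266.146 − 33.6730 = 232.473 bar
Ratio = 232.473/226.009 = 1.029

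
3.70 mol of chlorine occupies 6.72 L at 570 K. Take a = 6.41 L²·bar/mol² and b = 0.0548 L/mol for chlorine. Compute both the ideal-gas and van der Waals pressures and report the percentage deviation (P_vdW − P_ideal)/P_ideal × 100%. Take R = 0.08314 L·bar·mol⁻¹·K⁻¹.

-4.34 %

Ideal: P_ideal = nRT/V = (3.70)(0.08314)(570)/6.72 = 26.0926 bar
vdW: P = nRT/(V − nb) − a n²/V² = 175.342/6.51724 − 87.7529/45.1584 = 26.9043 − 1.94322 = 24.9611 bar
% deviation = (24.9611 − 26.0926)/26.0926 × 100% = -4.34%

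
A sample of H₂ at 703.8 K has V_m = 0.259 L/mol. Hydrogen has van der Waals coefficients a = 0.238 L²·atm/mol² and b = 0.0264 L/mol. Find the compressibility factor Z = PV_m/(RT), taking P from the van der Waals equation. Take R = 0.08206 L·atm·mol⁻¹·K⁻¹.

Z ≈ 1.098

P = RT/(V_m − b) − a/V_m² = (0.08206)(703.8)/(0.259 − 0.0264) − 0.238/(0.259)²
  = 57.754/0.23260 − 3.5479 = 248.30 − 3.5479 = 244.75 atm
Z = PV_m/(RT) = (244.75)(0.259)/((0.08206)(703.8)) = 63.390/57.754 = 1.098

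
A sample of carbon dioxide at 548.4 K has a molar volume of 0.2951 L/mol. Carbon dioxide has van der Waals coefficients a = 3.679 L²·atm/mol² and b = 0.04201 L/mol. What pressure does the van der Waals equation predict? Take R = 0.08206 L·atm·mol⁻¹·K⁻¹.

P = RT/(V_m − b) − a/V_m²
RT/(V_m − b) = (0.08206)(548.4)/(0.2951 − 0.04201) = 45.002/0.25309 = 177.81 atm
a/V_m² = 3.679/(0.2951)² = 42.247 atm
P = 177.81 − 42.247 = 135.6 atm

P ≈ 135.6 atm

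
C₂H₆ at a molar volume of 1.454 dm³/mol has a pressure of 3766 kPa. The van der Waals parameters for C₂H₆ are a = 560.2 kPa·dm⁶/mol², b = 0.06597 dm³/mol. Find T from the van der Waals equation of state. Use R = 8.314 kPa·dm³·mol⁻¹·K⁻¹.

T = (P + a/V_m²)(V_m − b)/R
P + a/V_m² = 3766 + 560.2/(1.454)² = 4031.0 kPa
V_m − b = 1.454 − 0.06597 = 1.3880 dm³/mol
T = (4031.0)(1.3880)/8.314 = 673.0 K

T ≈ 673.0 K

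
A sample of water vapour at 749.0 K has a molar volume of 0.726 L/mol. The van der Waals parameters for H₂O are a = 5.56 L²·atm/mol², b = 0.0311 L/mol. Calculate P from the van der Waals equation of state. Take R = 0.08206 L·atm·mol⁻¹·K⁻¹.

P = RT/(V_m − b) − a/V_m²
RT/(V_m − b) = (0.08206)(749.0)/(0.726 − 0.0311) = 61.463/0.69490 = 88.449 atm
a/V_m² = 5.56/(0.726)² = 10.549 atm
P = 88.449 − 10.549 = 77.90 atm

P ≈ 77.90 atm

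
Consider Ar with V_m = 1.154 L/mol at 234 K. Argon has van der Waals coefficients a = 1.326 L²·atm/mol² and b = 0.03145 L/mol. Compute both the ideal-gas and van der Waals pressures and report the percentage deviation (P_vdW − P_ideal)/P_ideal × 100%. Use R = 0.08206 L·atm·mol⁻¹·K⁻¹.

Ideal: P_ideal = RT/V_m = (0.08206)(234)/1.154 = 16.6395 atm
vdW: P = RT/(V_m − b) − a/V_m² = 19.2020/1.12255 − 1.326/1.33172 = 17.1057 − 0.995705 = 16.1100 atm
% deviation = (16.1100 − 16.6395)/16.6395 × 100% = -3.18%

-3.18 %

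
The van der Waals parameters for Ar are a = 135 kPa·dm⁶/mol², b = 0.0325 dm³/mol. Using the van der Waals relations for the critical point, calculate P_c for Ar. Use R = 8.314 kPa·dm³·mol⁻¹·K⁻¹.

P_c ≈ 4734 kPa

For a van der Waals gas, P_c = a/(27b²).
P_c = 135/(27×(0.0325)²) = 135/0.028519 = 4734 kPa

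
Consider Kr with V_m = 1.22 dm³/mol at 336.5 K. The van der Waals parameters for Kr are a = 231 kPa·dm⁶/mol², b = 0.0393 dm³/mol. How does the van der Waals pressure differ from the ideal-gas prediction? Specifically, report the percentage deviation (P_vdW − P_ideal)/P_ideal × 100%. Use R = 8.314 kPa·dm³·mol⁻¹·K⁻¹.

-3.44 %

Ideal: P_ideal = RT/V_m = (8.314)(336.5)/1.22 = 2293.16 kPa
vdW: P = RT/(V_m − b) − a/V_m² = 2797.66/1.18070 − 231/1.48840 = 2369.49 − 155.200 = 2214.29 kPa
% deviation = (2214.29 − 2293.16)/2293.16 × 100% = -3.44%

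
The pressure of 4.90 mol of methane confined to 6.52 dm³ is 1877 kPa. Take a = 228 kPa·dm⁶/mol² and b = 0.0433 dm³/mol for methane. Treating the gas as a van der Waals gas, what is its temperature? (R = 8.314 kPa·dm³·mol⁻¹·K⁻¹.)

T ≈ 310.6 K

T = (P + a n²/V²)(V − nb)/(nR)
P + a n²/V² = 1877 + (228)(4.90)²/(6.52)² = 2005.8 kPa
V − nb = 6.52 − (4.90)(0.0433) = 6.3078 dm³
T = (2005.8)(6.3078)/((4.90)(8.314)) = 310.6 K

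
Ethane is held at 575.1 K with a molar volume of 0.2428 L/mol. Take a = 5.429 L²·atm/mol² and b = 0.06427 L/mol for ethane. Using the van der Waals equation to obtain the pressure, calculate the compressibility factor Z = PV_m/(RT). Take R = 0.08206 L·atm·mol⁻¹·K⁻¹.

Z ≈ 0.8862

P = RT/(V_m − b) − a/V_m² = (0.08206)(575.1)/(0.2428 − 0.06427) − 5.429/(0.2428)²
  = 47.193/0.17853 − 92.092 = 264.34 − 92.092 = 172.25 atm
Z = PV_m/(RT) = (172.25)(0.2428)/((0.08206)(575.1)) = 41.822/47.193 = 0.8862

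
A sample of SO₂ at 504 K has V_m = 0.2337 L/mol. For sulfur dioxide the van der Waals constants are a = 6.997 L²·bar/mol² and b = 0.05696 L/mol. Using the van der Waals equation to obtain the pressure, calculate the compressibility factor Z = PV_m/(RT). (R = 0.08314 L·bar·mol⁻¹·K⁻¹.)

Z ≈ 0.6078

P = RT/(V_m − b) − a/V_m² = (0.08314)(504)/(0.2337 − 0.05696) − 6.997/(0.2337)²
  = 41.903/0.17674 − 128.11 = 237.09 − 128.11 = 108.98 bar
Z = PV_m/(RT) = (108.98)(0.2337)/((0.08314)(504)) = 25.469/41.903 = 0.6078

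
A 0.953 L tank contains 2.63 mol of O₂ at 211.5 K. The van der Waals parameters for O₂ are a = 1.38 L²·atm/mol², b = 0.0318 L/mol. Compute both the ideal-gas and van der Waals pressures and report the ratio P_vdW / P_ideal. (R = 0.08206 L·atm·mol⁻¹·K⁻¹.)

Ideal: P_ideal = nRT/V = (2.63)(0.08206)(211.5)/0.953 = 47.8966 atm
vdW: P = nRT/(V − nb) − a n²/V² = 45.6455/0.869366 − 9.54532/0.908209 = 52.5044 − 10.5100 = 41.9944 atm
Ratio = 41.9944/47.8966 = 0.8768

P_vdW / P_ideal ≈ 0.8768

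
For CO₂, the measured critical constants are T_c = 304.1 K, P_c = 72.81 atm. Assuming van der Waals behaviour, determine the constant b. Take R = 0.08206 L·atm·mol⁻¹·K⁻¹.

b ≈ 0.04284 L/mol

From T_c = 8a/(27Rb) and P_c = a/(27b²): b = R T_c/(8 P_c).
b = (0.08206)(304.1)/(8×72.81) = 24.954/582.48 = 0.04284 L/mol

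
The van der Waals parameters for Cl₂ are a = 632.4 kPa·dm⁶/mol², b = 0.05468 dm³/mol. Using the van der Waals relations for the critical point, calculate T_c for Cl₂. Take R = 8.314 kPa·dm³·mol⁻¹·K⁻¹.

T_c ≈ 412.2 K

For a van der Waals gas, T_c = 8a/(27Rb).
T_c = 8×632.4/(27×8.314×0.05468) = 5059.2/12.274 = 412.2 K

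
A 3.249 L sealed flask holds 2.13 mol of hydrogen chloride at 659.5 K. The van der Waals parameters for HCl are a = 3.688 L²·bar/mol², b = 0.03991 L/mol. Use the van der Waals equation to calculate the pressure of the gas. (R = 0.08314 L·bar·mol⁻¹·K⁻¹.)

P ≈ 35.33 bar

P = nRT/(V − nb) − a n²/V²
nRT/(V − nb) = (2.13)(0.08314)(659.5)/(3.249 − 2.13×0.03991) = 116.79/3.1640 = 36.912 bar
a n²/V² = (3.688)(2.13)²/(3.249)² = 1.5851 bar
P = 36.912 − 1.5851 = 35.33 bar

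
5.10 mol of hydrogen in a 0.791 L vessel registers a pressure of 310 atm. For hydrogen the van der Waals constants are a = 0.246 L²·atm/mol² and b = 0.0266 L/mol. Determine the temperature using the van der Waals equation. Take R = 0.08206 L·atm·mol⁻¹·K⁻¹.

T ≈ 501.4 K

T = (P + a n²/V²)(V − nb)/(nR)
P + a n²/V² = 310 + (0.246)(5.10)²/(0.791)² = 320.23 atm
V − nb = 0.791 − (5.10)(0.0266) = 0.65534 L
T = (320.23)(0.65534)/((5.10)(0.08206)) = 501.4 K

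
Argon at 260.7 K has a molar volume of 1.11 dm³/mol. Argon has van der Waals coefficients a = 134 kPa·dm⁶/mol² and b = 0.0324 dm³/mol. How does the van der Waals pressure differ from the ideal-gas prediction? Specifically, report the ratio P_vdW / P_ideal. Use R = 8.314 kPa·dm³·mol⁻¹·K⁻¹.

Ideal: P_ideal = RT/V_m = (8.314)(260.7)/1.11 = 1952.67 kPa
vdW: P = RT/(V_m − b) − a/V_m² = 2167.46/1.07760 − 134/1.23210 = 2011.38 − 108.757 = 1902.62 kPa
Ratio = 1902.62/1952.67 = 0.9744

P_vdW / P_ideal ≈ 0.9744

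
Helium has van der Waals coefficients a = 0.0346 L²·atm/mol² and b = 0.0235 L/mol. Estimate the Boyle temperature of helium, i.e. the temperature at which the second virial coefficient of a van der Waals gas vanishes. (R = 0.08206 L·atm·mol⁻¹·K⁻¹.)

For a van der Waals gas the second virial coefficient B₂ = b − a/(RT) vanishes at T_B = a/(Rb).
T_B = 0.0346/(0.08206×0.0235) = 0.0346/0.0019284 = 17.94 K

T_B ≈ 17.94 K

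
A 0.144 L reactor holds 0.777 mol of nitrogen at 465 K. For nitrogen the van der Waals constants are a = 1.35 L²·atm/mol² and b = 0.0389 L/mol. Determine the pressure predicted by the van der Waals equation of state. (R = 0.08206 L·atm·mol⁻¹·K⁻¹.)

P = nRT/(V − nb) − a n²/V²
nRT/(V − nb) = (0.777)(0.08206)(465)/(0.144 − 0.777×0.0389) = 29.649/0.11377 = 260.60 atm
a n²/V² = (1.35)(0.777)²/(0.144)² = 39.305 atm
P = 260.60 − 39.305 = 221.3 atm

P ≈ 221.3 atm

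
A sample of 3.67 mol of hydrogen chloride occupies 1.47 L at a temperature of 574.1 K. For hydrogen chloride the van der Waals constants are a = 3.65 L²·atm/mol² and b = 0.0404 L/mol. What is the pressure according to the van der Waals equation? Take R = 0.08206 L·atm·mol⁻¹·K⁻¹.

P ≈ 108.1 atm

P = nRT/(V − nb) − a n²/V²
nRT/(V − nb) = (3.67)(0.08206)(574.1)/(1.47 − 3.67×0.0404) = 172.90/1.3217 = 130.82 atm
a n²/V² = (3.65)(3.67)²/(1.47)² = 22.750 atm
P = 130.82 − 22.750 = 108.1 atm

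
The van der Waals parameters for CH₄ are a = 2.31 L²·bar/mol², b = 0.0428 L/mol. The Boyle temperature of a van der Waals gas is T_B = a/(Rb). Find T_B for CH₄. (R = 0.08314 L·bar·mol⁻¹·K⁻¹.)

T_B ≈ 649.2 K

For a van der Waals gas the second virial coefficient B₂ = b − a/(RT) vanishes at T_B = a/(Rb).
T_B = 2.31/(0.08314×0.0428) = 2.31/0.0035584 = 649.2 K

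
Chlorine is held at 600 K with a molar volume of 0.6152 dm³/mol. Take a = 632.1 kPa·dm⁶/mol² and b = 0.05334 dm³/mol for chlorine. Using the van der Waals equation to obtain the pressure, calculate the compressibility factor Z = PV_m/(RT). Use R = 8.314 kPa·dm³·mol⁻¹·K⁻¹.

Z ≈ 0.8890

P = RT/(V_m − b) − a/V_m² = (8.314)(600)/(0.6152 − 0.05334) − 632.1/(0.6152)²
  = 4988.4/0.56186 − 1670.1 = 8878.4 − 1670.1 = 7208.3 kPa
Z = PV_m/(RT) = (7208.3)(0.6152)/((8.314)(600)) = 4434.5/4988.4 = 0.8890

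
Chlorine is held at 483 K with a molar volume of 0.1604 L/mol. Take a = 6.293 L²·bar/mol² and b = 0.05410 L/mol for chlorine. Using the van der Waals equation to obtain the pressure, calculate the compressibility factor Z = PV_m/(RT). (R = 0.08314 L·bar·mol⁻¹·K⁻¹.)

Z ≈ 0.5319

P = RT/(V_m − b) − a/V_m² = (0.08314)(483)/(0.1604 − 0.05410) − 6.293/(0.1604)²
  = 40.157/0.10630 − 244.60 = 377.77 − 244.60 = 133.17 bar
Z = PV_m/(RT) = (133.17)(0.1604)/((0.08314)(483)) = 21.360/40.157 = 0.5319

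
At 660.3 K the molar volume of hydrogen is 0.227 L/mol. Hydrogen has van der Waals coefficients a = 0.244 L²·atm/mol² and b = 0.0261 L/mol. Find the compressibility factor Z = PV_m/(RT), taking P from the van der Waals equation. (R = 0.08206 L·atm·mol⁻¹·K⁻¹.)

P = RT/(V_m − b) − a/V_m² = (0.08206)(660.3)/(0.227 − 0.0261) − 0.244/(0.227)²
  = 54.184/0.20090 − 4.7352 = 269.71 − 4.7352 = 264.97 atm
Z = PV_m/(RT) = (264.97)(0.227)/((0.08206)(660.3)) = 60.148/54.184 = 1.110

Z ≈ 1.110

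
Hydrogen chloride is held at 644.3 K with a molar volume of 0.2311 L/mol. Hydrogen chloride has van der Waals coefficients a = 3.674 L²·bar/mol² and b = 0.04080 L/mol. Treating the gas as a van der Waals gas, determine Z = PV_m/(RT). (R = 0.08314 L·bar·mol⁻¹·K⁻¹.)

Z ≈ 0.9176

P = RT/(V_m − b) − a/V_m² = (0.08314)(644.3)/(0.2311 − 0.04080) − 3.674/(0.2311)²
  = 53.567/0.19030 − 68.792 = 281.49 − 68.792 = 212.70 bar
Z = PV_m/(RT) = (212.70)(0.2311)/((0.08314)(644.3)) = 49.155/53.567 = 0.9176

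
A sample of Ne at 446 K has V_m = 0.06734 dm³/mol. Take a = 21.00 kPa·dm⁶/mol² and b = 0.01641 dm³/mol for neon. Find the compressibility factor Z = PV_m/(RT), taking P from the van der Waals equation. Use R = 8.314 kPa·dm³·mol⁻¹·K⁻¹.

P = RT/(V_m − b) − a/V_m² = (8.314)(446)/(0.06734 − 0.01641) − 21.00/(0.06734)²
  = 3708.0/0.050930 − 4631.0 = 72806 − 4631.0 = 68175 kPa
Z = PV_m/(RT) = (68175)(0.06734)/((8.314)(446)) = 4590.9/3708.0 = 1.238

Z ≈ 1.238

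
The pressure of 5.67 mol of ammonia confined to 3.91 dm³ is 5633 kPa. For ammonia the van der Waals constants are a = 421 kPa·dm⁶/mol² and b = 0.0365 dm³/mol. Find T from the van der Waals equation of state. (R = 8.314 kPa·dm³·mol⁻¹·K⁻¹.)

T = (P + a n²/V²)(V − nb)/(nR)
P + a n²/V² = 5633 + (421)(5.67)²/(3.91)² = 6518.3 kPa
V − nb = 3.91 − (5.67)(0.0365) = 3.7030 dm³
T = (6518.3)(3.7030)/((5.67)(8.314)) = 512.0 K

T ≈ 512.0 K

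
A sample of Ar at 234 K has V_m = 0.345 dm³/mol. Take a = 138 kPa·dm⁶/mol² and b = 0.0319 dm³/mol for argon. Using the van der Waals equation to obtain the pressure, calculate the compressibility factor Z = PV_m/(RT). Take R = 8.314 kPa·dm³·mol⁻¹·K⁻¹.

Z ≈ 0.8963

P = RT/(V_m − b) − a/V_m² = (8.314)(234)/(0.345 − 0.0319) − 138/(0.345)²
  = 1945.5/0.31310 − 1159.4 = 6213.7 − 1159.4 = 5054.3 kPa
Z = PV_m/(RT) = (5054.3)(0.345)/((8.314)(234)) = 1743.7/1945.5 = 0.8963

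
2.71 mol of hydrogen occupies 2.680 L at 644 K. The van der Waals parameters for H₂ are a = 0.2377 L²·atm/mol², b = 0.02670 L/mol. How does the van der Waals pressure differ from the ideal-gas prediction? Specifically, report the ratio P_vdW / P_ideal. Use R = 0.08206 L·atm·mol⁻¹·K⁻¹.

Ideal: P_ideal = nRT/V = (2.71)(0.08206)(644)/2.680 = 53.4382 atm
vdW: P = nRT/(V − nb) − a n²/V² = 143.214/2.60764 − 1.74569/7.18240 = 54.9209 − 0.243051 = 54.6778 atm
Ratio = 54.6778/53.4382 = 1.023

P_vdW / P_ideal ≈ 1.023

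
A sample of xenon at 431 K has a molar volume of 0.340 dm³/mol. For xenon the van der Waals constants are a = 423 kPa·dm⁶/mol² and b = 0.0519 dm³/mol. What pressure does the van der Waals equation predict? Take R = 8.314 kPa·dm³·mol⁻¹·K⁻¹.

P = RT/(V_m − b) − a/V_m²
RT/(V_m − b) = (8.314)(431)/(0.340 − 0.0519) = 3583.3/0.28810 = 12438 kPa
a/V_m² = 423/(0.340)² = 3659.2 kPa
P = 12438 − 3659.2 = 8779 kPa

P ≈ 8779 kPa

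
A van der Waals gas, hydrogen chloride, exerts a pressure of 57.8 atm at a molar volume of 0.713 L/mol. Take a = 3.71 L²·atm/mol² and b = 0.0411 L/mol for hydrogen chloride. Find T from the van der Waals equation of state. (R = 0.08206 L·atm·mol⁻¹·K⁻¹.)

T ≈ 533.0 K

T = (P + a/V_m²)(V_m − b)/R
P + a/V_m² = 57.8 + 3.71/(0.713)² = 65.098 atm
V_m − b = 0.713 − 0.0411 = 0.67190 L/mol
T = (65.098)(0.67190)/0.08206 = 533.0 K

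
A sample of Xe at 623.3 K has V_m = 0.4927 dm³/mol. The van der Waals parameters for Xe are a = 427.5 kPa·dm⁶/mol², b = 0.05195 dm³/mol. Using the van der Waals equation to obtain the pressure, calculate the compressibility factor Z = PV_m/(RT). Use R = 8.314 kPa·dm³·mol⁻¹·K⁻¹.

P = RT/(V_m − b) − a/V_m² = (8.314)(623.3)/(0.4927 − 0.05195) − 427.5/(0.4927)²
  = 5182.1/0.44075 − 1761.0 = 11757 − 1761.0 = 9996 kPa
Z = PV_m/(RT) = (9996)(0.4927)/((8.314)(623.3)) = 4925.0/5182.1 = 0.9504

Z ≈ 0.9504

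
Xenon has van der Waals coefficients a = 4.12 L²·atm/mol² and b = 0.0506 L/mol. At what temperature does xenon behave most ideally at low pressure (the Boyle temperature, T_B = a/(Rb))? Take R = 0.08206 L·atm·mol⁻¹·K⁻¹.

For a van der Waals gas the second virial coefficient B₂ = b − a/(RT) vanishes at T_B = a/(Rb).
T_B = 4.12/(0.08206×0.0506) = 4.12/0.0041522 = 992.2 K

T_B ≈ 992.2 K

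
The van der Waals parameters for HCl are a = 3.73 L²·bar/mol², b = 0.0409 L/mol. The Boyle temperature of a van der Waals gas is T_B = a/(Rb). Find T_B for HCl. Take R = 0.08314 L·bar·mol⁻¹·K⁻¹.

For a van der Waals gas the second virial coefficient B₂ = b − a/(RT) vanishes at T_B = a/(Rb).
T_B = 3.73/(0.08314×0.0409) = 3.73/0.0034004 = 1097 K

T_B ≈ 1097 K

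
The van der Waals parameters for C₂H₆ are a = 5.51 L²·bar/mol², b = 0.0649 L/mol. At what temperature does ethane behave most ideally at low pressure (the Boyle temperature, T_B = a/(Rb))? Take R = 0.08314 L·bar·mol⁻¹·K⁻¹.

For a van der Waals gas the second virial coefficient B₂ = b − a/(RT) vanishes at T_B = a/(Rb).
T_B = 5.51/(0.08314×0.0649) = 5.51/0.0053958 = 1021 K

T_B ≈ 1021 K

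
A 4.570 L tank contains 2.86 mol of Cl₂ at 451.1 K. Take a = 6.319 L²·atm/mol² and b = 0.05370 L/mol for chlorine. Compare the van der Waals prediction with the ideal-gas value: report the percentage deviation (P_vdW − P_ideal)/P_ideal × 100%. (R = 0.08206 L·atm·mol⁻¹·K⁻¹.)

-7.21 %

Ideal: P_ideal = nRT/V = (2.86)(0.08206)(451.1)/4.570 = 23.1662 atm
vdW: P = nRT/(V − nb) − a n²/V² = 105.869/4.41642 − 51.6869/20.8849 = 23.9717 − 2.47485 = 21.4969 atm
% deviation = (21.4969 − 23.1662)/23.1662 × 100% = -7.21%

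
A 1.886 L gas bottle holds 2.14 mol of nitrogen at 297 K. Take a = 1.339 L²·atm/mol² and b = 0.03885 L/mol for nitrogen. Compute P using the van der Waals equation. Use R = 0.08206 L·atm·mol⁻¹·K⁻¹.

P = nRT/(V − nb) − a n²/V²
nRT/(V − nb) = (2.14)(0.08206)(297)/(1.886 − 2.14×0.03885) = 52.156/1.8029 = 28.929 atm
a n²/V² = (1.339)(2.14)²/(1.886)² = 1.7240 atm
P = 28.929 − 1.7240 = 27.21 atm

P ≈ 27.21 atm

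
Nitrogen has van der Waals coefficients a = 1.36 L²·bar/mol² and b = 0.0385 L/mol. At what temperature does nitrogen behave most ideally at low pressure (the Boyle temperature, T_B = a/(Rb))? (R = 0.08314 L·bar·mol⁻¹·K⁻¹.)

T_B ≈ 424.9 K

For a van der Waals gas the second virial coefficient B₂ = b − a/(RT) vanishes at T_B = a/(Rb).
T_B = 1.36/(0.08314×0.0385) = 1.36/0.0032009 = 424.9 K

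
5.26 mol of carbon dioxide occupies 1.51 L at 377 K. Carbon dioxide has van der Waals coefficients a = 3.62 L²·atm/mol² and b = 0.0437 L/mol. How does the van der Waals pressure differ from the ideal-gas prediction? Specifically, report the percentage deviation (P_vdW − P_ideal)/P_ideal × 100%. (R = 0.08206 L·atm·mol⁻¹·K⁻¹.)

Ideal: P_ideal = nRT/V = (5.26)(0.08206)(377)/1.51 = 107.766 atm
vdW: P = nRT/(V − nb) − a n²/V² = 162.727/1.28014 − 100.157/2.28010 = 127.117 − 43.9266 = 83.190 atm
% deviation = (83.190 − 107.766)/107.766 × 100% = -22.80%

-22.80 %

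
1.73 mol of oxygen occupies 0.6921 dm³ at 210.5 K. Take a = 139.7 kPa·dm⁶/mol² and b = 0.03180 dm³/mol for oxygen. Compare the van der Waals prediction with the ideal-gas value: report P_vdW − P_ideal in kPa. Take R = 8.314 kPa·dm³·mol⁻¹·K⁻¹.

Ideal: P_ideal = nRT/V = (1.73)(8.314)(210.5)/0.6921 = 4374.61 kPa
vdW: P = nRT/(V − nb) − a n²/V² = 3027.67/0.637086 − 418.108/0.479002 = 4752.37 − 872.873 = 3879.50 kPa
ΔP = 3879.50 − 4374.61 = -495.1 kPa

ΔP ≈ -495.1 kPa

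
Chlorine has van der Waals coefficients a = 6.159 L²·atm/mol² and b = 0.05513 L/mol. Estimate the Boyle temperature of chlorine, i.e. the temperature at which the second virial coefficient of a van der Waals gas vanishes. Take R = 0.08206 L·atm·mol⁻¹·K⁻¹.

T_B ≈ 1361 K

For a van der Waals gas the second virial coefficient B₂ = b − a/(RT) vanishes at T_B = a/(Rb).
T_B = 6.159/(0.08206×0.05513) = 6.159/0.0045240 = 1361 K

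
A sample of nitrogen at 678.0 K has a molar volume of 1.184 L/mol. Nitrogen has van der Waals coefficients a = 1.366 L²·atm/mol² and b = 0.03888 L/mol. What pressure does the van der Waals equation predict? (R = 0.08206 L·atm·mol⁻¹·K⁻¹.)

P = RT/(V_m − b) − a/V_m²
RT/(V_m − b) = (0.08206)(678.0)/(1.184 − 0.03888) = 55.637/1.1451 = 48.587 atm
a/V_m² = 1.366/(1.184)² = 0.97442 atm
P = 48.587 − 0.97442 = 47.61 atm

P ≈ 47.61 atm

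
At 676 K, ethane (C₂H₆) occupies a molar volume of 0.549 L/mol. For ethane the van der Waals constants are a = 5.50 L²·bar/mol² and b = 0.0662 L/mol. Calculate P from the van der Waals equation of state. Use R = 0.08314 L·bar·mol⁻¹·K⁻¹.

P = RT/(V_m − b) − a/V_m²
RT/(V_m − b) = (0.08314)(676)/(0.549 − 0.0662) = 56.203/0.48280 = 116.41 bar
a/V_m² = 5.50/(0.549)² = 18.248 bar
P = 116.41 − 18.248 = 98.16 bar

P ≈ 98.16 bar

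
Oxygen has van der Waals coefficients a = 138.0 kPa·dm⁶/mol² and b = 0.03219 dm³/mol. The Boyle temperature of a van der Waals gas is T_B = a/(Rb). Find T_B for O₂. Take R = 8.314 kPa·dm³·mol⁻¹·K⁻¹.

For a van der Waals gas the second virial coefficient B₂ = b − a/(RT) vanishes at T_B = a/(Rb).
T_B = 138.0/(8.314×0.03219) = 138.0/0.26763 = 515.6 K

T_B ≈ 515.6 K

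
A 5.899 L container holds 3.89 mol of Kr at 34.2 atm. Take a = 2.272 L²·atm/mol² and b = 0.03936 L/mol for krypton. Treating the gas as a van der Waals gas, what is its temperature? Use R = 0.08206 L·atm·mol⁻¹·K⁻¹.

T = (P + a n²/V²)(V − nb)/(nR)
P + a n²/V² = 34.2 + (2.272)(3.89)²/(5.899)² = 35.188 atm
V − nb = 5.899 − (3.89)(0.03936) = 5.7459 L
T = (35.188)(5.7459)/((3.89)(0.08206)) = 633.4 K

T ≈ 633.4 K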